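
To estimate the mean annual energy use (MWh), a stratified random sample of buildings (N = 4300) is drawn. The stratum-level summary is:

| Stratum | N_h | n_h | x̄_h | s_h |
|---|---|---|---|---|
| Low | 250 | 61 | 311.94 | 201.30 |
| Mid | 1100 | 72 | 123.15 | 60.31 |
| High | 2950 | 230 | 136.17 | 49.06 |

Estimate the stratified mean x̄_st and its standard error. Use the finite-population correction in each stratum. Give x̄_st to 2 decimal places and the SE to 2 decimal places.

x̄_st = Σ W_h x̄_h = (250·311.94 + 1100·123.15 + 2950·136.17)/4300 = 143.05849
V̂(x̄_st) = Σ W_h² (1 − n_h/N_h) s_h²/n_h, with W_h = N_h/N and N = 4300:
  stratum Low: (250/4300)²·(1 − 61/250)·201.30²/61 = 1.69755
  stratum Mid: (1100/4300)²·(1 − 72/1100)·60.31²/72 = 3.08955
  stratum High: (2950/4300)²·(1 − 230/2950)·49.06²/230 = 4.54131
V̂(x̄_st) = 9.32841
SE(x̄_st) = √9.32841 = 3.05424

x̄_st ≈ 143.06, SE ≈ 3.05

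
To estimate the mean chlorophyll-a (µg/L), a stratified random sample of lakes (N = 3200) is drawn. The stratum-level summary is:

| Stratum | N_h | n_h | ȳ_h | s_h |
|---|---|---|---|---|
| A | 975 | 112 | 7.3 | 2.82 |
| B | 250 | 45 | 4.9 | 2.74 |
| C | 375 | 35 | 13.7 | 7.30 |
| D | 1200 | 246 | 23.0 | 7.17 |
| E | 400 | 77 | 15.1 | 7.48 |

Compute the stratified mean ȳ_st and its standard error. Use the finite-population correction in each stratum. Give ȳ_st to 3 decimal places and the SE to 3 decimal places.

ȳ_st = Σ W_h ȳ_h = (975·7.3 + 250·4.9 + 375·13.7 + 1200·23.0 + 400·15.1)/3200 = 14.72500
V̂(ȳ_st) = Σ W_h² (1 − n_h/N_h) s_h²/n_h, with W_h = N_h/N and N = 3200:
  stratum A: (975/3200)²·(1 − 112/975)·2.82²/112 = 0.00583439
  stratum B: (250/3200)²·(1 − 45/250)·2.74²/45 = 0.000834992
  stratum C: (375/3200)²·(1 − 35/375)·7.30²/35 = 0.0189578
  stratum D: (1200/3200)²·(1 − 246/1200)·7.17²/246 = 0.0233632
  stratum E: (400/3200)²·(1 − 77/400)·7.48²/77 = 0.00916801
V̂(ȳ_st) = 0.0581584
SE(ȳ_st) = √0.0581584 = 0.241161

ȳ_st ≈ 14.725, SE ≈ 0.241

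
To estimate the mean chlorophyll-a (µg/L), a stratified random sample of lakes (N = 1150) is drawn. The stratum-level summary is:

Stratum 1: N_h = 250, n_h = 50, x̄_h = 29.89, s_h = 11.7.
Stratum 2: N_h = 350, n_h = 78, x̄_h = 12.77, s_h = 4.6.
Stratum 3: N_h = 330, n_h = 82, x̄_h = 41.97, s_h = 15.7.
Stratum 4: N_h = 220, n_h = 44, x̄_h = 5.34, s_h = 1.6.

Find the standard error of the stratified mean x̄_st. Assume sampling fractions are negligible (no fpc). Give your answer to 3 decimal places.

SE(x̄_st) ≈ 0.636

V̂(x̄_st) = Σ W_h² s_h²/n_h, with W_h = N_h/N and N = 1150:
  stratum 1: (250/1150)²·11.7²/50 = 0.129386
  stratum 2: (350/1150)²·4.6²/78 = 0.0251282
  stratum 3: (330/1150)²·15.7²/82 = 0.247524
  stratum 4: (220/1150)²·1.6²/44 = 0.0021293
V̂(x̄_st) = 0.404167
SE(x̄_st) = √0.404167 = 0.635742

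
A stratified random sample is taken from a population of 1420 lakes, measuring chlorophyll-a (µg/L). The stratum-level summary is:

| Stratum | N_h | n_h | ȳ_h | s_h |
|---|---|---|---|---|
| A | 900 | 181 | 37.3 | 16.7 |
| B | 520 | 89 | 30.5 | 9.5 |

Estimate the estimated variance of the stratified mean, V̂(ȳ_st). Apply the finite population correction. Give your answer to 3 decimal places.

V̂(ȳ_st) ≈ 0.607

V̂(ȳ_st) = Σ W_h² (1 − n_h/N_h) s_h²/n_h, with W_h = N_h/N and N = 1420:
  stratum A: (900/1420)²·(1 − 181/900)·16.7²/181 = 0.49448
  stratum B: (520/1420)²·(1 − 89/520)·9.5²/89 = 0.11271
V̂(ȳ_st) = 0.60719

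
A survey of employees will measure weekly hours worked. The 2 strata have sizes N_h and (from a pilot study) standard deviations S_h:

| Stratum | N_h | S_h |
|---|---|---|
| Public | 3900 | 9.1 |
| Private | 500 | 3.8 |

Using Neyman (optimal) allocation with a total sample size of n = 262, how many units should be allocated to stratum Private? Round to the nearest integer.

13

Neyman allocation: n_h = n · N_h S_h / Σ N_i S_i, with n = 262.
  stratum Public: N_h·S_h = 3900·9.1 = 35490.00
  stratum Private: N_h·S_h = 500·3.8 = 1900.00
Σ N_h S_h = 37390.00
n for stratum Private = 262·1900.00/37390.00 = 13.314 → 13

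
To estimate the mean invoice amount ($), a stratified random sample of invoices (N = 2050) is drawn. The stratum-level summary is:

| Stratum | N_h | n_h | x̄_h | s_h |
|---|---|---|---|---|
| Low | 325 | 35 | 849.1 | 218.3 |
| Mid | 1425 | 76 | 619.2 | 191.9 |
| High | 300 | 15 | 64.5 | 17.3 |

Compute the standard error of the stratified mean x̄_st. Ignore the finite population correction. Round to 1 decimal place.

V̂(x̄_st) = Σ W_h² s_h²/n_h, with W_h = N_h/N and N = 2050:
  stratum Low: (325/2050)²·218.3²/35 = 34.2215
  stratum Mid: (1425/2050)²·191.9²/76 = 234.131
  stratum High: (300/2050)²·17.3²/15 = 0.427303
V̂(x̄_st) = 268.779
SE(x̄_st) = √268.779 = 16.3945

SE(x̄_st) ≈ 16.4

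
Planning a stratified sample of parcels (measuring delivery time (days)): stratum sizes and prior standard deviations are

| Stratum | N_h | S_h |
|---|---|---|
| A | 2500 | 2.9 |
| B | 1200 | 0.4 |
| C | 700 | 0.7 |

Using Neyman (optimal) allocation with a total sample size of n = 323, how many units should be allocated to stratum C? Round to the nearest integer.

19

Neyman allocation: n_h = n · N_h S_h / Σ N_i S_i, with n = 323.
  stratum A: N_h·S_h = 2500·2.9 = 7250.00
  stratum B: N_h·S_h = 1200·0.4 = 480.00
  stratum C: N_h·S_h = 700·0.7 = 490.00
Σ N_h S_h = 8220.00
n for stratum C = 323·490.00/8220.00 = 19.254 → 19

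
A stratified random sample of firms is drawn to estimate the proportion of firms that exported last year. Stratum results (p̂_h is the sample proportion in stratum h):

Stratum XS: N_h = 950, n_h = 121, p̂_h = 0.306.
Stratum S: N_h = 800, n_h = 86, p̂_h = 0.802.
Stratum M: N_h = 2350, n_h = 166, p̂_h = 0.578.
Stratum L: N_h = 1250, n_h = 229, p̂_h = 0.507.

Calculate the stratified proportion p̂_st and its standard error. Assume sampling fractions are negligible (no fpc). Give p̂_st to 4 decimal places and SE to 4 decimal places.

N = 5350; stratum weights W_h = N_h/N.
p̂_st = Σ W_h p̂_h = (950·0.306 + 800·0.802 + 2350·0.578 + 1250·0.507)/5350 = 0.54661
V̂(p̂_st) = Σ W_h² p̂_h(1−p̂_h)/(n_h−1):
  stratum XS: (950/5350)²·0.306·0.694/120 = 5.58007e-05
  stratum S: (800/5350)²·0.802·0.198/85 = 4.17727e-05
  stratum M: (2350/5350)²·0.578·0.422/165 = 0.000285223
  stratum L: (1250/5350)²·0.507·0.493/228 = 5.98456e-05
V̂(p̂_st) = 0.000442642; SE = √V̂ = 0.0210391

p̂_st ≈ 0.5466, SE ≈ 0.0210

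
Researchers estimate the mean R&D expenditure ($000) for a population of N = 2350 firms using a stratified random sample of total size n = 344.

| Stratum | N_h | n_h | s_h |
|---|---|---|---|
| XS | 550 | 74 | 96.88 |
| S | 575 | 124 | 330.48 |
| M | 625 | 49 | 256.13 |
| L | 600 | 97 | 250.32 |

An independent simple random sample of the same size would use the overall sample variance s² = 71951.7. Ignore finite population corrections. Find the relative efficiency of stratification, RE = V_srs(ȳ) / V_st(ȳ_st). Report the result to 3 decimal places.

V̂(ȳ_st) = Σ W_h² s_h²/n_h, with W_h = N_h/N and N = 2350:
  stratum XS: (550/2350)²·96.88²/74 = 6.94746
  stratum S: (575/2350)²·330.48²/124 = 52.7313
  stratum M: (625/2350)²·256.13²/49 = 94.6998
  stratum L: (600/2350)²·250.32²/97 = 42.1101
V_st = 196.489
V_srs = s²/n = 71951.7/344 = 209.162
Relative efficiency = V_srs / V_st = 209.162/196.489 = 1.0645

RE ≈ 1.064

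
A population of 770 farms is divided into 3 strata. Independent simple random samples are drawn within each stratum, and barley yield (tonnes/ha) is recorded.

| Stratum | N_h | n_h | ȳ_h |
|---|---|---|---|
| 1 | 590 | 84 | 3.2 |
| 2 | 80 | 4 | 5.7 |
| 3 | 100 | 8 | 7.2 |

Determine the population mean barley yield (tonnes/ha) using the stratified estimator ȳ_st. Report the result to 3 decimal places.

ȳ_st ≈ 3.979

N = Σ N_h = 770. Stratum weights W_h = N_h/N.
ȳ_st = (590·3.2 + 80·5.7 + 100·7.2) / 770 = 3.97922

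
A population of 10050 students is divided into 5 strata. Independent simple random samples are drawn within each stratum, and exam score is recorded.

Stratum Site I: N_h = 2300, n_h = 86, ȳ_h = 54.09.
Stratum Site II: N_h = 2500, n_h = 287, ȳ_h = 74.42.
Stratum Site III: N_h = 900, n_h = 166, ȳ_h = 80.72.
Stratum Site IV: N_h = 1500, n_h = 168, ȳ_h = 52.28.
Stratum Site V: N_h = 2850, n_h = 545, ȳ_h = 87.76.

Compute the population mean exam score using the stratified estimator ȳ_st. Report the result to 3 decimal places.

N = Σ N_h = 10050. Stratum weights W_h = N_h/N.
ȳ_st = (2300·54.09 + 2500·74.42 + 900·80.72 + 1500·52.28 + 2850·87.76) / 10050 = 70.81005

ȳ_st ≈ 70.810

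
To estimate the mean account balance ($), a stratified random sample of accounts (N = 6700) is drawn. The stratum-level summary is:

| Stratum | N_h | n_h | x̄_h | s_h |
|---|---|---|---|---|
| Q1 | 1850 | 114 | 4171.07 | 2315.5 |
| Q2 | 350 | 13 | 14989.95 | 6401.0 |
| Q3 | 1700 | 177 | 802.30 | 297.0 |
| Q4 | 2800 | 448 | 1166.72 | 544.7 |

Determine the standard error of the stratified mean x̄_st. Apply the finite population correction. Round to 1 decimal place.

SE(x̄_st) ≈ 108.5

V̂(x̄_st) = Σ W_h² (1 − n_h/N_h) s_h²/n_h, with W_h = N_h/N and N = 6700:
  stratum Q1: (1850/6700)²·(1 − 114/1850)·2315.5²/114 = 3364.78
  stratum Q2: (350/6700)²·(1 − 13/350)·6401.0²/13 = 8281.34
  stratum Q3: (1700/6700)²·(1 − 177/1700)·297.0²/177 = 28.7434
  stratum Q4: (2800/6700)²·(1 − 448/2800)·544.7²/448 = 97.1589
V̂(x̄_st) = 11772
SE(x̄_st) = √11772 = 108.499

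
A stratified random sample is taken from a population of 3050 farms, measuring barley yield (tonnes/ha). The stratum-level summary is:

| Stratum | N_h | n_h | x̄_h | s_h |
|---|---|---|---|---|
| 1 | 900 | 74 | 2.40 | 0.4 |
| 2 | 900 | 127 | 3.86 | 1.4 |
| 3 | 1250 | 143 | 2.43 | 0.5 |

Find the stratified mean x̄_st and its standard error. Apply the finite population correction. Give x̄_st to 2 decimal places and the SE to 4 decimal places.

x̄_st = Σ W_h x̄_h = (900·2.40 + 900·3.86 + 1250·2.43)/3050 = 2.84311
V̂(x̄_st) = Σ W_h² (1 − n_h/N_h) s_h²/n_h, with W_h = N_h/N and N = 3050:
  stratum 1: (900/3050)²·(1 − 74/900)·0.4²/74 = 0.000172787
  stratum 2: (900/3050)²·(1 − 127/900)·1.4²/127 = 0.00115418
  stratum 3: (1250/3050)²·(1 − 143/1250)·0.5²/143 = 0.000260053
V̂(x̄_st) = 0.00158702
SE(x̄_st) = √0.00158702 = 0.0398375

x̄_st ≈ 2.84, SE ≈ 0.0398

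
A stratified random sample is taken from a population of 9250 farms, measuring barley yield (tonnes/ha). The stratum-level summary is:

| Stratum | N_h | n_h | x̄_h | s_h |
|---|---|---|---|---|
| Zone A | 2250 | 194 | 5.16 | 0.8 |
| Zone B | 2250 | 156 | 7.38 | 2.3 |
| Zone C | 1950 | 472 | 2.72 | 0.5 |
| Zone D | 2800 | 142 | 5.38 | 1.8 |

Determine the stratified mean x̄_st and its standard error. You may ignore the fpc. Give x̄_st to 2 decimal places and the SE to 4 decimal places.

x̄_st ≈ 5.25, SE ≈ 0.0657

x̄_st = Σ W_h x̄_h = (2250·5.16 + 2250·7.38 + 1950·2.72 + 2800·5.38)/9250 = 5.25222
V̂(x̄_st) = Σ W_h² s_h²/n_h, with W_h = N_h/N and N = 9250:
  stratum Zone A: (2250/9250)²·0.8²/194 = 0.000195191
  stratum Zone B: (2250/9250)²·2.3²/156 = 0.00200638
  stratum Zone C: (1950/9250)²·0.5²/472 = 2.35388e-05
  stratum Zone D: (2800/9250)²·1.8²/142 = 0.00209069
V̂(x̄_st) = 0.0043158
SE(x̄_st) = √0.0043158 = 0.0656947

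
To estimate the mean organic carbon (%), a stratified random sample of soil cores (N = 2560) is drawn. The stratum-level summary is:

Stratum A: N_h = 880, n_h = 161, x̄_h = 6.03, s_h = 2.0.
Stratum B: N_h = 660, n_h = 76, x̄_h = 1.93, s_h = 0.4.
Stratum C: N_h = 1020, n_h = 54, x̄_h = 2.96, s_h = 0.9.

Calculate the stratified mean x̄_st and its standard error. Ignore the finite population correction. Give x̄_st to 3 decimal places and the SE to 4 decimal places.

x̄_st = Σ W_h x̄_h = (880·6.03 + 660·1.93 + 1020·2.96)/2560 = 3.74977
V̂(x̄_st) = Σ W_h² s_h²/n_h, with W_h = N_h/N and N = 2560:
  stratum A: (880/2560)²·2.0²/161 = 0.00293575
  stratum B: (660/2560)²·0.4²/76 = 0.000139931
  stratum C: (1020/2560)²·0.9²/54 = 0.00238129
V̂(x̄_st) = 0.00545697
SE(x̄_st) = √0.00545697 = 0.0738713

x̄_st ≈ 3.750, SE ≈ 0.0739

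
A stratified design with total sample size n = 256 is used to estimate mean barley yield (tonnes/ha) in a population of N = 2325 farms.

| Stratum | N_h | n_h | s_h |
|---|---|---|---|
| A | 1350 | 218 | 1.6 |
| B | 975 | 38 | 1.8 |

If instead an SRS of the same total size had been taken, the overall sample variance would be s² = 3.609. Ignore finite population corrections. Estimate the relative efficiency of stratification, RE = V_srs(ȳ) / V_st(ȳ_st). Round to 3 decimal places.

RE ≈ 0.744

V̂(ȳ_st) = Σ W_h² s_h²/n_h, with W_h = N_h/N and N = 2325:
  stratum A: (1350/2325)²·1.6²/218 = 0.00395918
  stratum B: (975/2325)²·1.8²/38 = 0.0149942
V_st = 0.0189534
V_srs = s²/n = 3.609/256 = 0.0140977
Relative efficiency = V_srs / V_st = 0.0140977/0.0189534 = 0.7438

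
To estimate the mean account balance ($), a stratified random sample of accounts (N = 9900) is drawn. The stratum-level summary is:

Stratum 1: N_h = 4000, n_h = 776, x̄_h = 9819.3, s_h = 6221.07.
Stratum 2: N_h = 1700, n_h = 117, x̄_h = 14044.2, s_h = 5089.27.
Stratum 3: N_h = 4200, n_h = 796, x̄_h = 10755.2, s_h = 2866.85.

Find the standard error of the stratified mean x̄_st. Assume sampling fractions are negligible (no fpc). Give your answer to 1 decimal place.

V̂(x̄_st) = Σ W_h² s_h²/n_h, with W_h = N_h/N and N = 9900:
  stratum 1: (4000/9900)²·6221.07²/776 = 8141.76
  stratum 2: (1700/9900)²·5089.27²/117 = 6527.59
  stratum 3: (4200/9900)²·2866.85²/796 = 1858.34
V̂(x̄_st) = 16527.7
SE(x̄_st) = √16527.7 = 128.56

SE(x̄_st) ≈ 128.6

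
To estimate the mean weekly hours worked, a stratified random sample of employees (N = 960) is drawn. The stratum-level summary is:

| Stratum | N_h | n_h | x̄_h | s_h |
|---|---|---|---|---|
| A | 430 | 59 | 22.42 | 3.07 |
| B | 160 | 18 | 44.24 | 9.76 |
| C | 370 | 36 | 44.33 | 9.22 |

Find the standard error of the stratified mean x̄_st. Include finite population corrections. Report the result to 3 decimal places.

V̂(x̄_st) = Σ W_h² (1 − n_h/N_h) s_h²/n_h, with W_h = N_h/N and N = 960:
  stratum A: (430/960)²·(1 − 59/430)·3.07²/59 = 0.0276519
  stratum B: (160/960)²·(1 − 18/160)·9.76²/18 = 0.130465
  stratum C: (370/960)²·(1 − 36/370)·9.22²/36 = 0.316639
V̂(x̄_st) = 0.474756
SE(x̄_st) = √0.474756 = 0.689025

SE(x̄_st) ≈ 0.689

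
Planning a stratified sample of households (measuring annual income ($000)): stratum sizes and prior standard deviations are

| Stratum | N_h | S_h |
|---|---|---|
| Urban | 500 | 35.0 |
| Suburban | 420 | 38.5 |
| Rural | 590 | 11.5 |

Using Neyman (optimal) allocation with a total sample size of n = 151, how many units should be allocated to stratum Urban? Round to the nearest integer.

65

Neyman allocation: n_h = n · N_h S_h / Σ N_i S_i, with n = 151.
  stratum Urban: N_h·S_h = 500·35.0 = 17500.00
  stratum Suburban: N_h·S_h = 420·38.5 = 16170.00
  stratum Rural: N_h·S_h = 590·11.5 = 6785.00
Σ N_h S_h = 40455.00
n for stratum Urban = 151·17500.00/40455.00 = 65.319 → 65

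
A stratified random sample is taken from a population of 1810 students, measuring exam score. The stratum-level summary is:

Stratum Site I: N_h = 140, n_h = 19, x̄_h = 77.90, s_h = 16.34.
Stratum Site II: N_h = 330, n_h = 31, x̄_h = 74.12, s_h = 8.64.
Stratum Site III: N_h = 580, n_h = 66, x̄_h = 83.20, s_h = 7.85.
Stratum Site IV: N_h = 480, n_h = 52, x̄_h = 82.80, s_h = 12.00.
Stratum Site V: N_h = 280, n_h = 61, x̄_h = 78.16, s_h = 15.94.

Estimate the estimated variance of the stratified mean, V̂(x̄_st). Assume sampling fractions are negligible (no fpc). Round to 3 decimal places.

V̂(x̄_st) ≈ 0.554

V̂(x̄_st) = Σ W_h² s_h²/n_h, with W_h = N_h/N and N = 1810:
  stratum Site I: (140/1810)²·16.34²/19 = 0.0840716
  stratum Site II: (330/1810)²·8.64²/31 = 0.0800454
  stratum Site III: (580/1810)²·7.85²/66 = 0.0958725
  stratum Site IV: (480/1810)²·12.00²/52 = 0.194753
  stratum Site V: (280/1810)²·15.94²/61 = 0.0996795
V̂(x̄_st) = 0.554422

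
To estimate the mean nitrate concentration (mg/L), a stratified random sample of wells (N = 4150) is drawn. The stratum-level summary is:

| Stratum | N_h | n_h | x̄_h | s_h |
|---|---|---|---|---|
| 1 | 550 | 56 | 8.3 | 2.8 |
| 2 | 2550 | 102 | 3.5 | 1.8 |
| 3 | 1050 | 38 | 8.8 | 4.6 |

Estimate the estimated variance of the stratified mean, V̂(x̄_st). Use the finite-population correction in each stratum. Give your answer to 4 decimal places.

V̂(x̄_st) ≈ 0.0481

V̂(x̄_st) = Σ W_h² (1 − n_h/N_h) s_h²/n_h, with W_h = N_h/N and N = 4150:
  stratum 1: (550/4150)²·(1 − 56/550)·2.8²/56 = 0.00220862
  stratum 2: (2550/4150)²·(1 − 102/2550)·1.8²/102 = 0.0115133
  stratum 3: (1050/4150)²·(1 − 38/1050)·4.6²/38 = 0.0343562
V̂(x̄_st) = 0.0480782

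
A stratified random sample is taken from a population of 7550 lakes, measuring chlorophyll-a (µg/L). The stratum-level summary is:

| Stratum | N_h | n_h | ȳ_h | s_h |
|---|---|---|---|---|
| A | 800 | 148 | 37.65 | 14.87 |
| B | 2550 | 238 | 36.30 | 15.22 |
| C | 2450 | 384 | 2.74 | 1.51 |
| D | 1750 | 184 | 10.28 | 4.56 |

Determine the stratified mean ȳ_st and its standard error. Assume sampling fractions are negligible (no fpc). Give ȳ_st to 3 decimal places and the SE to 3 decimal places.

ȳ_st = Σ W_h ȳ_h = (800·37.65 + 2550·36.30 + 2450·2.74 + 1750·10.28)/7550 = 19.52159
V̂(ȳ_st) = Σ W_h² s_h²/n_h, with W_h = N_h/N and N = 7550:
  stratum A: (800/7550)²·14.87²/148 = 0.0167744
  stratum B: (2550/7550)²·15.22²/238 = 0.11103
  stratum C: (2450/7550)²·1.51²/384 = 0.00062526
  stratum D: (1750/7550)²·4.56²/184 = 0.00607147
V̂(ȳ_st) = 0.134501
SE(ȳ_st) = √0.134501 = 0.366743

ȳ_st ≈ 19.522, SE ≈ 0.367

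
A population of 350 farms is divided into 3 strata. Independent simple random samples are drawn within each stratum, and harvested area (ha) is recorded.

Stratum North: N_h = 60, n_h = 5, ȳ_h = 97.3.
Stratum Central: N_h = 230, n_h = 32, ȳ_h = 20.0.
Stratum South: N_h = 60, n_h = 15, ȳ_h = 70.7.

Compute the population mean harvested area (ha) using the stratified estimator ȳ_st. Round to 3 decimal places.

N = Σ N_h = 350. Stratum weights W_h = N_h/N.
ȳ_st = (60·97.3 + 230·20.0 + 60·70.7) / 350 = 41.94286

ȳ_st ≈ 41.943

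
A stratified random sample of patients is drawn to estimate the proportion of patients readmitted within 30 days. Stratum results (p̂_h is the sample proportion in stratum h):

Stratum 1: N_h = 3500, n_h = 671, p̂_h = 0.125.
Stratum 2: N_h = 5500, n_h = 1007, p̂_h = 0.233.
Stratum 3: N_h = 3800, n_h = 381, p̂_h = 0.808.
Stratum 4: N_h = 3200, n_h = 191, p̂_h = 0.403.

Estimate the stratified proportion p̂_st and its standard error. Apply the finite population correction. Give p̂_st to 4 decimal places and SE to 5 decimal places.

p̂_st ≈ 0.3799, SE ≈ 0.00958

N = 16000; stratum weights W_h = N_h/N.
p̂_st = Σ W_h p̂_h = (3500·0.125 + 5500·0.233 + 3800·0.808 + 3200·0.403)/16000 = 0.37994
V̂(p̂_st) = Σ W_h² (1 − n_h/N_h) p̂_h(1−p̂_h)/(n_h−1):
  stratum 1: (3500/16000)²·(1 − 671/3500)·0.125·0.875/670 = 6.314e-06
  stratum 2: (5500/16000)²·(1 − 1007/5500)·0.233·0.767/1006 = 1.7148e-05
  stratum 3: (3800/16000)²·(1 − 381/3800)·0.808·0.192/380 = 2.07191e-05
  stratum 4: (3200/16000)²·(1 − 191/3200)·0.403·0.597/190 = 4.76275e-05
V̂(p̂_st) = 9.18086e-05; SE = √V̂ = 0.00958168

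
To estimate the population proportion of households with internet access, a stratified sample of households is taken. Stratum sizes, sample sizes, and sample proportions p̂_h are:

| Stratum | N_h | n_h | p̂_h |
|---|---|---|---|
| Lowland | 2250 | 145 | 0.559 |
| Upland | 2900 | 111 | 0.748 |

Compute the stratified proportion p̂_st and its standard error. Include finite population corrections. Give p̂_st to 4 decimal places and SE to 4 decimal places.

p̂_st ≈ 0.6654, SE ≈ 0.0288

N = 5150; stratum weights W_h = N_h/N.
p̂_st = Σ W_h p̂_h = (2250·0.559 + 2900·0.748)/5150 = 0.66543
V̂(p̂_st) = Σ W_h² (1 − n_h/N_h) p̂_h(1−p̂_h)/(n_h−1):
  stratum Lowland: (2250/5150)²·(1 − 145/2250)·0.559·0.441/144 = 0.000305709
  stratum Upland: (2900/5150)²·(1 − 111/2900)·0.748·0.252/110 = 0.000522566
V̂(p̂_st) = 0.000828275; SE = √V̂ = 0.0287798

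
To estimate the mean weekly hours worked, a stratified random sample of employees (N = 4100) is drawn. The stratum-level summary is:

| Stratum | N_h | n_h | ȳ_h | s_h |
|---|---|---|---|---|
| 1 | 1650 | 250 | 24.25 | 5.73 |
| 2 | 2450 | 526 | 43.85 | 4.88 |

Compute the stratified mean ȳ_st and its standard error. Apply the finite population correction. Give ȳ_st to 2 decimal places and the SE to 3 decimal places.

ȳ_st ≈ 35.96, SE ≈ 0.175

ȳ_st = Σ W_h ȳ_h = (1650·24.25 + 2450·43.85)/4100 = 35.96220
V̂(ȳ_st) = Σ W_h² (1 − n_h/N_h) s_h²/n_h, with W_h = N_h/N and N = 4100:
  stratum 1: (1650/4100)²·(1 − 250/1650)·5.73²/250 = 0.0180474
  stratum 2: (2450/4100)²·(1 − 526/2450)·4.88²/526 = 0.0126957
V̂(ȳ_st) = 0.0307431
SE(ȳ_st) = √0.0307431 = 0.175337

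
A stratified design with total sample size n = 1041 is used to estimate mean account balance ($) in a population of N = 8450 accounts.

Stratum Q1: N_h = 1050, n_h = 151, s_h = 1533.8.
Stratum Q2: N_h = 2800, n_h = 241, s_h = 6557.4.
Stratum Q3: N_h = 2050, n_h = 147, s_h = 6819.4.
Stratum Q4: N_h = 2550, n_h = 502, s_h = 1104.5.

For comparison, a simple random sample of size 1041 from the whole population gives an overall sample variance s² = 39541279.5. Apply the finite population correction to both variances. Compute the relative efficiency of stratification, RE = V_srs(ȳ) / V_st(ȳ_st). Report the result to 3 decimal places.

RE ≈ 0.936

V̂(ȳ_st) = Σ W_h² (1 − n_h/N_h) s_h²/n_h, with W_h = N_h/N and N = 8450:
  stratum Q1: (1050/8450)²·(1 − 151/1050)·1533.8²/151 = 205.966
  stratum Q2: (2800/8450)²·(1 − 241/2800)·6557.4²/241 = 17904.5
  stratum Q3: (2050/8450)²·(1 − 147/2050)·6819.4²/147 = 17284.4
  stratum Q4: (2550/8450)²·(1 − 502/2550)·1104.5²/502 = 177.74
V_st = 35572.6
V_srs = (1 − 1041/8450)·39541279.5/1041 = 33304.5
Relative efficiency = V_srs / V_st = 33304.5/35572.6 = 0.9362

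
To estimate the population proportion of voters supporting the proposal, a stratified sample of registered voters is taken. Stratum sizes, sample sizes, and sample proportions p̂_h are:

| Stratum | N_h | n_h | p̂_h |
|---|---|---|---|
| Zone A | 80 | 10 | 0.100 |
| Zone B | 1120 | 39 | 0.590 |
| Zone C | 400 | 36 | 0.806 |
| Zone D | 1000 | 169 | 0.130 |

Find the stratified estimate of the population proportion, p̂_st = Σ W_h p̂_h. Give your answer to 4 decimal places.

N = 2600; stratum weights W_h = N_h/N.
p̂_st = Σ W_h p̂_h = (80·0.100 + 1120·0.590 + 400·0.806 + 1000·0.130)/2600 = 0.43123

p̂_st ≈ 0.4312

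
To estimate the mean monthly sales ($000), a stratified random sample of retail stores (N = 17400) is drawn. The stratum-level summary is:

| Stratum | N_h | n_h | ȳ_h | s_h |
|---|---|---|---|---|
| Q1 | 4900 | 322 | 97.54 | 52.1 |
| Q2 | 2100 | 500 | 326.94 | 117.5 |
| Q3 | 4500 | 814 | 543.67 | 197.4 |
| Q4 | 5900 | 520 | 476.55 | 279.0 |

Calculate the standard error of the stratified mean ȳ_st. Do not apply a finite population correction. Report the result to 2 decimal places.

SE(ȳ_st) ≈ 4.64

V̂(ȳ_st) = Σ W_h² s_h²/n_h, with W_h = N_h/N and N = 17400:
  stratum Q1: (4900/17400)²·52.1²/322 = 0.668518
  stratum Q2: (2100/17400)²·117.5²/500 = 0.402203
  stratum Q3: (4500/17400)²·197.4²/814 = 3.20182
  stratum Q4: (5900/17400)²·279.0²/520 = 17.2112
V̂(ȳ_st) = 21.4837
SE(ȳ_st) = √21.4837 = 4.63505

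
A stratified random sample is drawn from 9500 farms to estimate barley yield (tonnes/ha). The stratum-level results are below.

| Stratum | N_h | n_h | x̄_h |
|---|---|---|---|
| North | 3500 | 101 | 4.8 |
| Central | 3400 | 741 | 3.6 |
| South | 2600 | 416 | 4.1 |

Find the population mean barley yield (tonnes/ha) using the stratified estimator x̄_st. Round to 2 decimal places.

x̄_st ≈ 4.18

N = Σ N_h = 9500. Stratum weights W_h = N_h/N.
x̄_st = (3500·4.8 + 3400·3.6 + 2600·4.1) / 9500 = 4.1789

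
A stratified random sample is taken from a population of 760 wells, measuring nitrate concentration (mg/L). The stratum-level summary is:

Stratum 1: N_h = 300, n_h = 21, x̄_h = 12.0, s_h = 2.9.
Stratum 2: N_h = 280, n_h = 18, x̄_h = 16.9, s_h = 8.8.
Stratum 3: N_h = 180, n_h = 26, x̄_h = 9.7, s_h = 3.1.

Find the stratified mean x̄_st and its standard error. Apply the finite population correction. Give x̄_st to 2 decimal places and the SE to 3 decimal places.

x̄_st ≈ 13.26, SE ≈ 0.789

x̄_st = Σ W_h x̄_h = (300·12.0 + 280·16.9 + 180·9.7)/760 = 13.26053
V̂(x̄_st) = Σ W_h² (1 − n_h/N_h) s_h²/n_h, with W_h = N_h/N and N = 760:
  stratum 1: (300/760)²·(1 − 21/300)·2.9²/21 = 0.058033
  stratum 2: (280/760)²·(1 − 18/280)·8.8²/18 = 0.546418
  stratum 3: (180/760)²·(1 − 26/180)·3.1²/26 = 0.0177385
V̂(x̄_st) = 0.622189
SE(x̄_st) = √0.622189 = 0.78879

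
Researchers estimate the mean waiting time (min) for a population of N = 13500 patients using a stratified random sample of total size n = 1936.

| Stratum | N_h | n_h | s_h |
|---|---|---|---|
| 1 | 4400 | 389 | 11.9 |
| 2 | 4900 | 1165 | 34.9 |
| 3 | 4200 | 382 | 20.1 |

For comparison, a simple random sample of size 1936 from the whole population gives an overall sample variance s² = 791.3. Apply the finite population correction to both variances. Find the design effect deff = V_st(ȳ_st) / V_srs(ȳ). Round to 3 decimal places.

V̂(ȳ_st) = Σ W_h² (1 − n_h/N_h) s_h²/n_h, with W_h = N_h/N and N = 13500:
  stratum 1: (4400/13500)²·(1 − 389/4400)·11.9²/389 = 0.0352519
  stratum 2: (4900/13500)²·(1 − 1165/4900)·34.9²/1165 = 0.104989
  stratum 3: (4200/13500)²·(1 − 382/4200)·20.1²/382 = 0.0930564
V_st = 0.233297
V_srs = (1 − 1936/13500)·791.3/1936 = 0.350115
deff = V_st / V_srs = 0.233297/0.350115 = 0.6663

deff ≈ 0.666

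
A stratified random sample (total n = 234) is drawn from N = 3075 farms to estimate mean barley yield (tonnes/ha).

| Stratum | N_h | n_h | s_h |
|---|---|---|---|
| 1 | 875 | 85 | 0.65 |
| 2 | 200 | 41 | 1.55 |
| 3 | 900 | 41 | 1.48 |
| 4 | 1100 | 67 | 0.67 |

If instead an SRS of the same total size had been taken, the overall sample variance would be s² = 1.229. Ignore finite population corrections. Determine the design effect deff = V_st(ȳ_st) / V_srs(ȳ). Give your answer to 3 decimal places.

V̂(ȳ_st) = Σ W_h² s_h²/n_h, with W_h = N_h/N and N = 3075:
  stratum 1: (875/3075)²·0.65²/85 = 0.00040247
  stratum 2: (200/3075)²·1.55²/41 = 0.000247884
  stratum 3: (900/3075)²·1.48²/41 = 0.00457651
  stratum 4: (1100/3075)²·0.67²/67 = 0.000857373
V_st = 0.00608424
V_srs = s²/n = 1.229/234 = 0.00525214
deff = V_st / V_srs = 0.00608424/0.00525214 = 1.1584

deff ≈ 1.158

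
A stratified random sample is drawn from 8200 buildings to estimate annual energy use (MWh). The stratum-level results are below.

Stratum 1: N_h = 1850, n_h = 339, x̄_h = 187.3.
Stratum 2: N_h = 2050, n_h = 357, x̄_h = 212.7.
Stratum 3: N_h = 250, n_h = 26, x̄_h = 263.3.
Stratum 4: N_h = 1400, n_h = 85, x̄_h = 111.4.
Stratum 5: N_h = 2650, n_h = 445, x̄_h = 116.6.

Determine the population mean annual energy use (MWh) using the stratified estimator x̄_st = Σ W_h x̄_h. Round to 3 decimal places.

N = Σ N_h = 8200. Stratum weights W_h = N_h/N.
x̄_st = (1850·187.3 + 2050·212.7 + 250·263.3 + 1400·111.4 + 2650·116.6) / 8200 = 160.16037

x̄_st ≈ 160.160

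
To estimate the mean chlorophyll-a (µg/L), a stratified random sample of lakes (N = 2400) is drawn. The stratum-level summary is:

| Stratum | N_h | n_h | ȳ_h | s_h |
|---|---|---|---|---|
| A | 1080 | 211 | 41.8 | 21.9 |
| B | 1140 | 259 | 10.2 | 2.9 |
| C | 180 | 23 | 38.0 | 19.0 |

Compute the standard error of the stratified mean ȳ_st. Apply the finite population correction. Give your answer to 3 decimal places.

V̂(ȳ_st) = Σ W_h² (1 − n_h/N_h) s_h²/n_h, with W_h = N_h/N and N = 2400:
  stratum A: (1080/2400)²·(1 − 211/1080)·21.9²/211 = 0.370362
  stratum B: (1140/2400)²·(1 − 259/1140)·2.9²/259 = 0.0056618
  stratum C: (180/2400)²·(1 − 23/180)·19.0²/23 = 0.0770068
V̂(ȳ_st) = 0.453031
SE(ȳ_st) = √0.453031 = 0.673076

SE(ȳ_st) ≈ 0.673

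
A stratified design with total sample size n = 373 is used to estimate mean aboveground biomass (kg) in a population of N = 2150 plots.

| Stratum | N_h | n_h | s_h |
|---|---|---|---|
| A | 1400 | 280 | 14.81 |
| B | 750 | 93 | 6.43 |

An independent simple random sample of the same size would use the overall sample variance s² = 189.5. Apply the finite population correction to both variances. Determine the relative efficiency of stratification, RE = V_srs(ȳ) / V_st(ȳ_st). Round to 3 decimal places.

RE ≈ 1.341

V̂(ȳ_st) = Σ W_h² (1 − n_h/N_h) s_h²/n_h, with W_h = N_h/N and N = 2150:
  stratum A: (1400/2150)²·(1 − 280/1400)·14.81²/280 = 0.265718
  stratum B: (750/2150)²·(1 − 93/750)·6.43²/93 = 0.0473902
V_st = 0.313108
V_srs = (1 − 373/2150)·189.5/373 = 0.419903
Relative efficiency = V_srs / V_st = 0.419903/0.313108 = 1.3411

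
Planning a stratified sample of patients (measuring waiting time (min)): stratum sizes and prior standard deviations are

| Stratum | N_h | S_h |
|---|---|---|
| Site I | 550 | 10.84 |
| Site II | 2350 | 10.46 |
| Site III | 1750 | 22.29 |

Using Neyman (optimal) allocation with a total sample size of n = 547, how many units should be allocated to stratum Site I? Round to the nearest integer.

47

Neyman allocation: n_h = n · N_h S_h / Σ N_i S_i, with n = 547.
  stratum Site I: N_h·S_h = 550·10.84 = 5962.00
  stratum Site II: N_h·S_h = 2350·10.46 = 24581.00
  stratum Site III: N_h·S_h = 1750·22.29 = 39007.50
Σ N_h S_h = 69550.50
n for stratum Site I = 547·5962.00/69550.50 = 46.890 → 47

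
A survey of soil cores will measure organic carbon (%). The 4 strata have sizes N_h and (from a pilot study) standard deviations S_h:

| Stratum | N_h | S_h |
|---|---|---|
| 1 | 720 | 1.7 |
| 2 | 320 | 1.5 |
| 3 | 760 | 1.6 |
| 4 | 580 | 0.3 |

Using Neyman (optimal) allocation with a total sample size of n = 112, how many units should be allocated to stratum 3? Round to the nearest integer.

44

Neyman allocation: n_h = n · N_h S_h / Σ N_i S_i, with n = 112.
  stratum 1: N_h·S_h = 720·1.7 = 1224.00
  stratum 2: N_h·S_h = 320·1.5 = 480.00
  stratum 3: N_h·S_h = 760·1.6 = 1216.00
  stratum 4: N_h·S_h = 580·0.3 = 174.00
Σ N_h S_h = 3094.00
n for stratum 3 = 112·1216.00/3094.00 = 44.018 → 44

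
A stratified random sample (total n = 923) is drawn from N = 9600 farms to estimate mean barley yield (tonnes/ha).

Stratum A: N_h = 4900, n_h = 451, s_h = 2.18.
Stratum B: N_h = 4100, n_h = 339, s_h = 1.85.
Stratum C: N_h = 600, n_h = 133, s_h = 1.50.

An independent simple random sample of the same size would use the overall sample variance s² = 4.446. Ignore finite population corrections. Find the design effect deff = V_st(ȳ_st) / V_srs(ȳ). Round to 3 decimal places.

deff ≈ 0.966

V̂(ȳ_st) = Σ W_h² s_h²/n_h, with W_h = N_h/N and N = 9600:
  stratum A: (4900/9600)²·2.18²/451 = 0.00274528
  stratum B: (4100/9600)²·1.85²/339 = 0.00184149
  stratum C: (600/9600)²·1.50²/133 = 6.60832e-05
V_st = 0.00465285
V_srs = s²/n = 4.446/923 = 0.0048169
deff = V_st / V_srs = 0.00465285/0.0048169 = 0.9659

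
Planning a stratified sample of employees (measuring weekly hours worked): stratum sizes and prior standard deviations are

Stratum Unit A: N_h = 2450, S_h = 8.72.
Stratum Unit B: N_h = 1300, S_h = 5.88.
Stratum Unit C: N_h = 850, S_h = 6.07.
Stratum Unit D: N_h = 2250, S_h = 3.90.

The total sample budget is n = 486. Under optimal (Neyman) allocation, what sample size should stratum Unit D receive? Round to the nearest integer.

99

Neyman allocation: n_h = n · N_h S_h / Σ N_i S_i, with n = 486.
  stratum Unit A: N_h·S_h = 2450·8.72 = 21364.00
  stratum Unit B: N_h·S_h = 1300·5.88 = 7644.00
  stratum Unit C: N_h·S_h = 850·6.07 = 5159.50
  stratum Unit D: N_h·S_h = 2250·3.90 = 8775.00
Σ N_h S_h = 42942.50
n for stratum Unit D = 486·8775.00/42942.50 = 99.311 → 99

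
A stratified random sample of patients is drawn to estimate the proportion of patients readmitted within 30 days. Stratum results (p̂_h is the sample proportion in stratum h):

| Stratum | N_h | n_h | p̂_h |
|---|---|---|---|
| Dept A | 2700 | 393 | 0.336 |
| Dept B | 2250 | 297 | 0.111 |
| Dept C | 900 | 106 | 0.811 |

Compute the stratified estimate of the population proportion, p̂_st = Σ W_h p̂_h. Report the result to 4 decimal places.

N = 5850; stratum weights W_h = N_h/N.
p̂_st = Σ W_h p̂_h = (2700·0.336 + 2250·0.111 + 900·0.811)/5850 = 0.32254

p̂_st ≈ 0.3225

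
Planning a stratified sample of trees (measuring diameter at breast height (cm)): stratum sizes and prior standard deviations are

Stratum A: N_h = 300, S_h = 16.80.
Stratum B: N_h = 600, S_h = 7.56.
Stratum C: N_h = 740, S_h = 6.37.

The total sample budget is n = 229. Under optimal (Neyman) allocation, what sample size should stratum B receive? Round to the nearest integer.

73

Neyman allocation: n_h = n · N_h S_h / Σ N_i S_i, with n = 229.
  stratum A: N_h·S_h = 300·16.80 = 5040.00
  stratum B: N_h·S_h = 600·7.56 = 4536.00
  stratum C: N_h·S_h = 740·6.37 = 4713.80
Σ N_h S_h = 14289.80
n for stratum B = 229·4536.00/14289.80 = 72.691 → 73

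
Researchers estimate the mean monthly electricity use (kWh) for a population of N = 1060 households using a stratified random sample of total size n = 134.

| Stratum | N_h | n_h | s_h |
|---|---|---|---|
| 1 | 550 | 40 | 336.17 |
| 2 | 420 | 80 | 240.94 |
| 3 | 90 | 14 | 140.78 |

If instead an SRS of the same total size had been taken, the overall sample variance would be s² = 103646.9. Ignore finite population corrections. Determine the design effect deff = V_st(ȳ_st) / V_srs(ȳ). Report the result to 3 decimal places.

V̂(ȳ_st) = Σ W_h² s_h²/n_h, with W_h = N_h/N and N = 1060:
  stratum 1: (550/1060)²·336.17²/40 = 760.627
  stratum 2: (420/1060)²·240.94²/80 = 113.924
  stratum 3: (90/1060)²·140.78²/14 = 10.2053
V_st = 884.756
V_srs = s²/n = 103646.9/134 = 773.484
deff = V_st / V_srs = 884.756/773.484 = 1.1439

deff ≈ 1.144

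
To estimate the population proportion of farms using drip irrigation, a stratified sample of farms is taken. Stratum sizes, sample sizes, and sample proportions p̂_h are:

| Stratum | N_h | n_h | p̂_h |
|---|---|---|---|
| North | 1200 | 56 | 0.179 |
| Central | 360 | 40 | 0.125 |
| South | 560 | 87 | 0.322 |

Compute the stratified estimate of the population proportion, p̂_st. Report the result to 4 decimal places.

p̂_st ≈ 0.2076

N = 2120; stratum weights W_h = N_h/N.
p̂_st = Σ W_h p̂_h = (1200·0.179 + 360·0.125 + 560·0.322)/2120 = 0.20760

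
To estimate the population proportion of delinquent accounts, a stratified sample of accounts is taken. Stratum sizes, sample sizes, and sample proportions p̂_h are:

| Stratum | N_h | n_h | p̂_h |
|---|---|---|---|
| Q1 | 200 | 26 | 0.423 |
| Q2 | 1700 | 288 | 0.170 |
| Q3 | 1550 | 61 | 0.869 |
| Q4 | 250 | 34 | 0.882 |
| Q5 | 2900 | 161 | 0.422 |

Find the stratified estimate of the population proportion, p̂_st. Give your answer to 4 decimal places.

p̂_st ≈ 0.4795

N = 6600; stratum weights W_h = N_h/N.
p̂_st = Σ W_h p̂_h = (200·0.423 + 1700·0.170 + 1550·0.869 + 250·0.882 + 2900·0.422)/6600 = 0.47952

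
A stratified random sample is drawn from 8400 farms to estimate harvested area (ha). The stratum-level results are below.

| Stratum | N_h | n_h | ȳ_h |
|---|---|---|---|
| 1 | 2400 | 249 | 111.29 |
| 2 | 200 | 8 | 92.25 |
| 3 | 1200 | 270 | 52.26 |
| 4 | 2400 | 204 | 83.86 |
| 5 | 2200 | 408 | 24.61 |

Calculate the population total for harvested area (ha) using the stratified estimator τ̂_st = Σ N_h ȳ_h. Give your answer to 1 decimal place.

τ̂_st ≈ 603664.0

τ̂_st = Σ N_h ȳ_h = 2400·111.29 + 200·92.25 + 1200·52.26 + 2400·83.86 + 2200·24.61 = 603664.0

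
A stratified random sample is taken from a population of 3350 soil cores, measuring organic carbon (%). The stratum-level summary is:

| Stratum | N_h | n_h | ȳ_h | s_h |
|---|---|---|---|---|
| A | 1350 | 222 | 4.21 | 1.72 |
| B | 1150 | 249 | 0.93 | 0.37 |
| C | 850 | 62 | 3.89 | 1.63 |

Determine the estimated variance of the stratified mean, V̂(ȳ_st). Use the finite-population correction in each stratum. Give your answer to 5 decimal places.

V̂(ȳ_st) = Σ W_h² (1 − n_h/N_h) s_h²/n_h, with W_h = N_h/N and N = 3350:
  stratum A: (1350/3350)²·(1 − 222/1350)·1.72²/222 = 0.00180824
  stratum B: (1150/3350)²·(1 − 249/1150)·0.37²/249 = 5.07618e-05
  stratum C: (850/3350)²·(1 − 62/850)·1.63²/62 = 0.00255764
V̂(ȳ_st) = 0.00441664

V̂(ȳ_st) ≈ 0.00442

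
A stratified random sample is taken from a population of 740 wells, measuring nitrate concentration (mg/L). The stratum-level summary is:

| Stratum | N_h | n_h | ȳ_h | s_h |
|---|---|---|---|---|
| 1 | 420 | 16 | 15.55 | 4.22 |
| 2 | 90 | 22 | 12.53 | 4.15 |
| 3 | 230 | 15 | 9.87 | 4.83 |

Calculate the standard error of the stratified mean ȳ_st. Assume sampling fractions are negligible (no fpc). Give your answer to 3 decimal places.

SE(ȳ_st) ≈ 0.721

V̂(ȳ_st) = Σ W_h² s_h²/n_h, with W_h = N_h/N and N = 740:
  stratum 1: (420/740)²·4.22²/16 = 0.358542
  stratum 2: (90/740)²·4.15²/22 = 0.0115796
  stratum 3: (230/740)²·4.83²/15 = 0.150243
V̂(ȳ_st) = 0.520365
SE(ȳ_st) = √0.520365 = 0.721363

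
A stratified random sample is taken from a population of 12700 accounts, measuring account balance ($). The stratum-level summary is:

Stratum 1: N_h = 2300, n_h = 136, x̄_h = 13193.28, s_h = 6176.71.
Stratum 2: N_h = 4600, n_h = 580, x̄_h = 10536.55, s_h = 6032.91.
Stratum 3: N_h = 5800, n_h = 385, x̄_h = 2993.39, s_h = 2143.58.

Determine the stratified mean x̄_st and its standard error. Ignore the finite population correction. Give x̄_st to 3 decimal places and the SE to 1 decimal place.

x̄_st = Σ W_h x̄_h = (2300·13193.28 + 4600·10536.55 + 5800·2993.39)/12700 = 7572.78236
V̂(x̄_st) = Σ W_h² s_h²/n_h, with W_h = N_h/N and N = 12700:
  stratum 1: (2300/12700)²·6176.71²/136 = 9200.76
  stratum 2: (4600/12700)²·6032.91²/580 = 8232.54
  stratum 3: (5800/12700)²·2143.58²/385 = 2489.24
V̂(x̄_st) = 19922.5
SE(x̄_st) = √19922.5 = 141.147

x̄_st ≈ 7572.782, SE ≈ 141.1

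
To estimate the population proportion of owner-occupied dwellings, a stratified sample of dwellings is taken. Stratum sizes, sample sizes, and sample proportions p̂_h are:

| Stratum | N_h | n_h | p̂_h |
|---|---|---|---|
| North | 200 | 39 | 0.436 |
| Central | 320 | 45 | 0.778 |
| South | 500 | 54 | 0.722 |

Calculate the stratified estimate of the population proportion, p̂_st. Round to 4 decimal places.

N = 1020; stratum weights W_h = N_h/N.
p̂_st = Σ W_h p̂_h = (200·0.436 + 320·0.778 + 500·0.722)/1020 = 0.68349

p̂_st ≈ 0.6835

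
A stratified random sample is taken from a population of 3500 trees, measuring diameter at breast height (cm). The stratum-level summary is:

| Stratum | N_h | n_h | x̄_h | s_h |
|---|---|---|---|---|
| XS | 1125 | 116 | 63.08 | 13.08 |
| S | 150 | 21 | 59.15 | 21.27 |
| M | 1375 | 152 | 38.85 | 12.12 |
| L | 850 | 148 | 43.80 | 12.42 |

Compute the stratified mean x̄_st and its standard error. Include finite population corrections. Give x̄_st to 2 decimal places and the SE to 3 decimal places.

x̄_st ≈ 48.71, SE ≈ 0.595

x̄_st = Σ W_h x̄_h = (1125·63.08 + 150·59.15 + 1375·38.85 + 850·43.80)/3500 = 48.71036
V̂(x̄_st) = Σ W_h² (1 − n_h/N_h) s_h²/n_h, with W_h = N_h/N and N = 3500:
  stratum XS: (1125/3500)²·(1 − 116/1125)·13.08²/116 = 0.136667
  stratum S: (150/3500)²·(1 − 21/150)·21.27²/21 = 0.0340299
  stratum M: (1375/3500)²·(1 − 152/1375)·12.12²/152 = 0.132664
  stratum L: (850/3500)²·(1 − 148/850)·12.42²/148 = 0.0507693
V̂(x̄_st) = 0.354131
SE(x̄_st) = √0.354131 = 0.595089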